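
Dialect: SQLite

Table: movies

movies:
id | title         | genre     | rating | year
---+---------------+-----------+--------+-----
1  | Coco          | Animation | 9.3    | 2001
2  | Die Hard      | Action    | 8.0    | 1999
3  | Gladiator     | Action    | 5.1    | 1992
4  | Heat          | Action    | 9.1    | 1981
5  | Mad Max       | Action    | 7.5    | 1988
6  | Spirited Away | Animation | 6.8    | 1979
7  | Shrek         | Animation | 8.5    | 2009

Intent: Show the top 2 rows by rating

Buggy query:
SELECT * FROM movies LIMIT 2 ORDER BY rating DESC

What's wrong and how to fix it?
Bug: LIMIT must come after ORDER BY

Fix: Sort with ORDER BY, then apply LIMIT

Corrected query:
SELECT * FROM movies ORDER BY rating DESC LIMIT 2

Result:
id | title | genre     | rating | year
---+-------+-----------+--------+-----
1  | Coco  | Animation | 9.3    | 2001
4  | Heat  | Action    | 9.1    | 1981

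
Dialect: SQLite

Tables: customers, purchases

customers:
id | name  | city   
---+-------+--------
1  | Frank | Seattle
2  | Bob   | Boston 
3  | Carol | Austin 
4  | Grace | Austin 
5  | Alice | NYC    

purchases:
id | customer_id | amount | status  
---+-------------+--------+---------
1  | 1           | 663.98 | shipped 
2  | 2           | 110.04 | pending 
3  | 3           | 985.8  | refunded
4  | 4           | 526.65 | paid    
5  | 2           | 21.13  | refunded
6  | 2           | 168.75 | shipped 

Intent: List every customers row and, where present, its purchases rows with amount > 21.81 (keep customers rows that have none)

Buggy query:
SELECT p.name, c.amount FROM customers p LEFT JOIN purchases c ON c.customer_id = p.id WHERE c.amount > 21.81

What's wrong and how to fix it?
Bug: Filtering c.amount in WHERE discards the NULL rows produced by LEFT JOIN, turning it into an inner join

Fix: Put 'c.amount > 21.81' in the JOIN's ON clause instead of WHERE

Corrected query:
SELECT p.name, c.amount FROM customers p LEFT JOIN purchases c ON c.customer_id = p.id AND c.amount > 21.81

Result:
name  | amount
------+-------
Frank | 663.98
Bob   | 110.04
Bob   | 168.75
Carol | 985.8 
Grace | 526.65
Alice | NULL  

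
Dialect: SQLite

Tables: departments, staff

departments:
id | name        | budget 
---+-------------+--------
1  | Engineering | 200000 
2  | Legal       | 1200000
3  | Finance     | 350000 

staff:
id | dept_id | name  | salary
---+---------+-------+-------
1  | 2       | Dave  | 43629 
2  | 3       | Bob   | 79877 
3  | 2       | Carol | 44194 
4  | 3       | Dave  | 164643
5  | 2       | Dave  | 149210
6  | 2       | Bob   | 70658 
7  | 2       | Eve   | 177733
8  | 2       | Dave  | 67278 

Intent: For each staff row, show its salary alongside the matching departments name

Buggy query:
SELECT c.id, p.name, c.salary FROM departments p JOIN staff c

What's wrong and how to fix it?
Bug: Missing join condition: each staff row is matched to all departments rows instead of just its own

Fix: Add ON c.dept_id = p.id to the JOIN

Corrected query:
SELECT c.id, p.name, c.salary FROM departments p JOIN staff c ON c.dept_id = p.id

Result:
id | name    | salary
---+---------+-------
1  | Legal   | 43629 
2  | Finance | 79877 
3  | Legal   | 44194 
4  | Finance | 164643
5  | Legal   | 149210
6  | Legal   | 70658 
7  | Legal   | 177733
8  | Legal   | 67278 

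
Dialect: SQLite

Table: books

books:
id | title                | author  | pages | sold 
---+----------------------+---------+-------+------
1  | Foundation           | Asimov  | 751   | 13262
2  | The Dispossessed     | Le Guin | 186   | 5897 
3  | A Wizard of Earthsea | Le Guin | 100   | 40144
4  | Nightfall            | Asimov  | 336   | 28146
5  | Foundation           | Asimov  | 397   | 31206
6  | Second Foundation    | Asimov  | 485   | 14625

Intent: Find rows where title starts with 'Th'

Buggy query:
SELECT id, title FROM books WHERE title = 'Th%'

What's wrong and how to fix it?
Bug: '=' compares the literal string including the % character; pattern matching needs LIKE

Fix: Use LIKE for wildcard pattern matching

Corrected query:
SELECT id, title FROM books WHERE title LIKE 'Th%'

Result:
id | title           
---+-----------------
2  | The Dispossessed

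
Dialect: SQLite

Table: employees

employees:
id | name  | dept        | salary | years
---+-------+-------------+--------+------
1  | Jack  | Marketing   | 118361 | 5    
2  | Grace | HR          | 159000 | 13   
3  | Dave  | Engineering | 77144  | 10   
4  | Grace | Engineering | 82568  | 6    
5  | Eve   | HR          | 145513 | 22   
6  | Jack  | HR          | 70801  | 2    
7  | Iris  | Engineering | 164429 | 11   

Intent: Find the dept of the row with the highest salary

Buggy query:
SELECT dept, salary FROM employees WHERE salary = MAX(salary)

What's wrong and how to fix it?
Bug: WHERE is evaluated per row; an aggregate over the whole table isn't defined there

Fix: Use a subquery: WHERE salary = (SELECT MAX(salary) FROM employees)

Corrected query:
SELECT dept, salary FROM employees WHERE salary = (SELECT MAX(salary) FROM employees)

Result:
dept        | salary
------------+-------
Engineering | 164429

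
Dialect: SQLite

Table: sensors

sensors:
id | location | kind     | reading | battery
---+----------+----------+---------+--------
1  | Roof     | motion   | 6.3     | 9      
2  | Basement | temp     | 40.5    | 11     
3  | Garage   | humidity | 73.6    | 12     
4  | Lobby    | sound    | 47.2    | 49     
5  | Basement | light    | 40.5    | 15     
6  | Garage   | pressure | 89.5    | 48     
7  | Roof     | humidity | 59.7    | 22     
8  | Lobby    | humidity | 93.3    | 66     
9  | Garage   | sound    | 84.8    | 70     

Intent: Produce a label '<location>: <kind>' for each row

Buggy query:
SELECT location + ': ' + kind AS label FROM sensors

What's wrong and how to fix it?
Bug: '+' is numeric addition; on text columns SQLite converts them to 0 instead of concatenating

Fix: Use the || operator for string concatenation

Corrected query:
SELECT location || ': ' || kind AS label FROM sensors

Result:
label           
----------------
Roof: motion    
Basement: temp  
Garage: humidity
Lobby: sound    
Basement: light 
Garage: pressure
Roof: humidity  
Lobby: humidity 
Garage: sound   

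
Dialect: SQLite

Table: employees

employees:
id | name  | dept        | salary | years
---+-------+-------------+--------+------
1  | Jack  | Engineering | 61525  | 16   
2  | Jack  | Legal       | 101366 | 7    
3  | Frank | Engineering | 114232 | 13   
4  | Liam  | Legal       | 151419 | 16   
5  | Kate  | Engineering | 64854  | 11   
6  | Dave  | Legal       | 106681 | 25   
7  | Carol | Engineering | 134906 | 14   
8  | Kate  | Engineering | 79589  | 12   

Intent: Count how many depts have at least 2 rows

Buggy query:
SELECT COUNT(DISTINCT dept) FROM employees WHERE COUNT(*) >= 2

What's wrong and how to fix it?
Bug: COUNT(*) cannot appear in WHERE; the per-group count doesn't exist yet

Fix: Group first with HAVING COUNT(*) >= 2, then COUNT the resulting groups

Corrected query:
SELECT COUNT(*) FROM (SELECT dept FROM employees GROUP BY dept HAVING COUNT(*) >= 2)

Result:
COUNT(*)
--------
2       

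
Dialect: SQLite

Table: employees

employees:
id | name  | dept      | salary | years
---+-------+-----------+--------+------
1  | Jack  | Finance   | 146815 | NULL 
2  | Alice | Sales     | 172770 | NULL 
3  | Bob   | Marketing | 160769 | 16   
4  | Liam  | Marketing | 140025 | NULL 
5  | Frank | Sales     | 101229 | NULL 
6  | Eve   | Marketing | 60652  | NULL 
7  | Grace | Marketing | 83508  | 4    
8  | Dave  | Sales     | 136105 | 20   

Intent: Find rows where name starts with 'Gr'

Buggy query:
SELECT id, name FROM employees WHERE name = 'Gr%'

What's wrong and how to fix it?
Bug: Wildcards only work with LIKE; '=' treats '%' as a literal character

Fix: Use LIKE for wildcard pattern matching

Corrected query:
SELECT id, name FROM employees WHERE name LIKE 'Gr%'

Result:
id | name 
---+------
7  | Grace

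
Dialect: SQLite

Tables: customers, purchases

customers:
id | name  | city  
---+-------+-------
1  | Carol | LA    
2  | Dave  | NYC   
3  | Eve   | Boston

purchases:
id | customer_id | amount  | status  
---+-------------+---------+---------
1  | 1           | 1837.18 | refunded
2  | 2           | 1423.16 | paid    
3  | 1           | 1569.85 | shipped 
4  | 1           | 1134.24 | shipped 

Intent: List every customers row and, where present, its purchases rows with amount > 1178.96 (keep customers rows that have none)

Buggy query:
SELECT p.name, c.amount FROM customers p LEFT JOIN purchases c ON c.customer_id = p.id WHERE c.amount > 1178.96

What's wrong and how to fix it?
Bug: A WHERE condition on the right-hand table after LEFT JOIN drops unmatched parents

Fix: Move the right-table condition into the ON clause so unmatched parents are kept

Corrected query:
SELECT p.name, c.amount FROM customers p LEFT JOIN purchases c ON c.customer_id = p.id AND c.amount > 1178.96

Result:
name  | amount 
------+--------
Carol | 1569.85
Carol | 1837.18
Dave  | 1423.16
Eve   | NULL   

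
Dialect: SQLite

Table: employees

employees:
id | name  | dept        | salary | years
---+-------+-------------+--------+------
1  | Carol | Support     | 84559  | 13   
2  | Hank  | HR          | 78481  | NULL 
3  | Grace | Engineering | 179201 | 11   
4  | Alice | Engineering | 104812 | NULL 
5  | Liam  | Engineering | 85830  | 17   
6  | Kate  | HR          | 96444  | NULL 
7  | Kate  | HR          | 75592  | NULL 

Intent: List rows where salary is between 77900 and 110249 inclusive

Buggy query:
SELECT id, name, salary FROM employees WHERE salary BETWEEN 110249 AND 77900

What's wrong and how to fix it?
Bug: BETWEEN expects the lower bound first; with 110249 AND 77900 the range is empty

Fix: Write BETWEEN 77900 AND 110249

Corrected query:
SELECT id, name, salary FROM employees WHERE salary BETWEEN 77900 AND 110249

Result:
id | name  | salary
---+-------+-------
1  | Carol | 84559 
2  | Hank  | 78481 
4  | Alice | 104812
5  | Liam  | 85830 
6  | Kate  | 96444 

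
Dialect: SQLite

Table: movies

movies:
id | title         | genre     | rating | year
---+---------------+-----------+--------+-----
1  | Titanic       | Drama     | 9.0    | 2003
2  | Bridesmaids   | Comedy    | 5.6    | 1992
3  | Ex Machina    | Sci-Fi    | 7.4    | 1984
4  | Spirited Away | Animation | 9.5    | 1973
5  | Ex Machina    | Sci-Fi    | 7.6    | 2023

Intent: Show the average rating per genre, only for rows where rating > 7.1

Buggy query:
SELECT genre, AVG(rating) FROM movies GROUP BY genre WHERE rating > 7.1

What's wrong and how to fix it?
Bug: Row-level WHERE must come before GROUP BY in the clause order

Fix: Place WHERE between FROM and GROUP BY

Corrected query:
SELECT genre, AVG(rating) FROM movies WHERE rating > 7.1 GROUP BY genre

Result:
genre     | AVG(rating)
----------+------------
Animation | 9.5        
Drama     | 9          
Sci-Fi    | 7.5        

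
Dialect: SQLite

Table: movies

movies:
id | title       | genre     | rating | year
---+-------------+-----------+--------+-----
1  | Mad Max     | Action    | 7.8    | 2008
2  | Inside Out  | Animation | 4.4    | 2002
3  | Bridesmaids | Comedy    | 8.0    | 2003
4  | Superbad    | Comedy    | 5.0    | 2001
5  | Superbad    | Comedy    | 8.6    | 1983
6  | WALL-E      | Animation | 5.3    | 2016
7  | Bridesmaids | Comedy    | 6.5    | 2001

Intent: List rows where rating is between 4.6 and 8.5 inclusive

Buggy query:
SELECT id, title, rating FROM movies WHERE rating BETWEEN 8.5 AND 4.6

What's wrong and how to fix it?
Bug: The bounds are reversed; BETWEEN a AND b requires a <= b to match anything

Fix: Write BETWEEN 4.6 AND 8.5

Corrected query:
SELECT id, title, rating FROM movies WHERE rating BETWEEN 4.6 AND 8.5

Result:
id | title       | rating
---+-------------+-------
1  | Mad Max     | 7.8   
3  | Bridesmaids | 8     
4  | Superbad    | 5     
6  | WALL-E      | 5.3   
7  | Bridesmaids | 6.5   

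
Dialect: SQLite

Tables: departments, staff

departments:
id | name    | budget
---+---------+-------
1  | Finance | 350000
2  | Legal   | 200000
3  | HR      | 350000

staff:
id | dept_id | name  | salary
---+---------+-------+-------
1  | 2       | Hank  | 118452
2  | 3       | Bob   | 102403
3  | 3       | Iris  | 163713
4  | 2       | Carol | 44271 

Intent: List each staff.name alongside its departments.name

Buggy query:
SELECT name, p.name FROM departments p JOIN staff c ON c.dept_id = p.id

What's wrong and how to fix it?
Bug: Both tables have a 'name' column; the unqualified reference is ambiguous

Fix: Qualify the column with its table alias (c.name)

Corrected query:
SELECT c.name, p.name FROM departments p JOIN staff c ON c.dept_id = p.id

Result:
name  | name 
------+------
Hank  | Legal
Bob   | HR   
Iris  | HR   
Carol | Legal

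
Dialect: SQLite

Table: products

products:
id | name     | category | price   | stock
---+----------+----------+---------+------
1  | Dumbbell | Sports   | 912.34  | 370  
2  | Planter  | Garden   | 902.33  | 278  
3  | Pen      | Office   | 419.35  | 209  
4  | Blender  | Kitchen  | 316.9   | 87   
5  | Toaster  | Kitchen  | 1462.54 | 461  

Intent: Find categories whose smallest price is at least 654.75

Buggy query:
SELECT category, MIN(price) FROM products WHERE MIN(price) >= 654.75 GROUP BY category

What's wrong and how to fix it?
Bug: MIN() in WHERE is a misuse of aggregate

Fix: Replace WHERE with HAVING after the GROUP BY

Corrected query:
SELECT category, MIN(price) FROM products GROUP BY category HAVING MIN(price) >= 654.75

Result:
category | MIN(price)
---------+-----------
Garden   | 902.33    
Sports   | 912.34    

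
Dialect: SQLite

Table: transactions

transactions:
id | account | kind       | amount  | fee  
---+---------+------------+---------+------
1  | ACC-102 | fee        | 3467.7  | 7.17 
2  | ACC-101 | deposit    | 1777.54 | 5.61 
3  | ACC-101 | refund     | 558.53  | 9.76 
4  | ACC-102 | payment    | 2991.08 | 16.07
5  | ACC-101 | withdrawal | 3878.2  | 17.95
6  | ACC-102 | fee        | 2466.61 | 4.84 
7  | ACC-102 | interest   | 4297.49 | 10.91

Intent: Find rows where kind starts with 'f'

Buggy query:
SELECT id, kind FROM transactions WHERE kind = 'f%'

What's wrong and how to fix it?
Bug: '=' compares the literal string including the % character; pattern matching needs LIKE

Fix: Replace '=' with LIKE so 'f%' is treated as a pattern

Corrected query:
SELECT id, kind FROM transactions WHERE kind LIKE 'f%'

Result:
id | kind
---+-----
1  | fee 
6  | fee 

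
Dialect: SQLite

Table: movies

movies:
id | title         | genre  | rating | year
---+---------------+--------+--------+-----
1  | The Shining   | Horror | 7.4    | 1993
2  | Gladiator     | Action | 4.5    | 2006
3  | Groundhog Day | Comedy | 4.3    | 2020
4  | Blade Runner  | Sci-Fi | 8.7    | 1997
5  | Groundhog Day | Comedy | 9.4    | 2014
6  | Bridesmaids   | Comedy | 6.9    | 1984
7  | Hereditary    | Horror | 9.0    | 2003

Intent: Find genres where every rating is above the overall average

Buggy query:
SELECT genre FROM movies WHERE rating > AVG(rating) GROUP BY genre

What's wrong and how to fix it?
Bug: AVG() is an aggregate; it can't sit directly in WHERE

Fix: Use a subquery for AVG and a HAVING MIN(...) filter so the condition holds for every row in the group

Corrected query:
SELECT genre FROM movies GROUP BY genre HAVING MIN(rating) > (SELECT AVG(rating) FROM movies)

Result:
genre 
------
Horror
Sci-Fi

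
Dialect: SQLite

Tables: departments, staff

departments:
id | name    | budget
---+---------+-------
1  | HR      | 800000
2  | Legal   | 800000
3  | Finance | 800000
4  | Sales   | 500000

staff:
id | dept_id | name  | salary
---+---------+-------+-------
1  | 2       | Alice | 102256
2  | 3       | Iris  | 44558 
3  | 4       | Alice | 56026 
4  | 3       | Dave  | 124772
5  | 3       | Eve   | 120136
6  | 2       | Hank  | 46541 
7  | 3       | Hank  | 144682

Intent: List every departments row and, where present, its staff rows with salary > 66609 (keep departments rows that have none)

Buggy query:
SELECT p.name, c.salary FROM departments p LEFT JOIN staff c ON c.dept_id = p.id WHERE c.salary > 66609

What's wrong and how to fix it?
Bug: A WHERE condition on the right-hand table after LEFT JOIN drops unmatched parents

Fix: Move the right-table condition into the ON clause so unmatched parents are kept

Corrected query:
SELECT p.name, c.salary FROM departments p LEFT JOIN staff c ON c.dept_id = p.id AND c.salary > 66609

Result:
name    | salary
--------+-------
HR      | NULL  
Legal   | 102256
Finance | 120136
Finance | 124772
Finance | 144682
Sales   | NULL  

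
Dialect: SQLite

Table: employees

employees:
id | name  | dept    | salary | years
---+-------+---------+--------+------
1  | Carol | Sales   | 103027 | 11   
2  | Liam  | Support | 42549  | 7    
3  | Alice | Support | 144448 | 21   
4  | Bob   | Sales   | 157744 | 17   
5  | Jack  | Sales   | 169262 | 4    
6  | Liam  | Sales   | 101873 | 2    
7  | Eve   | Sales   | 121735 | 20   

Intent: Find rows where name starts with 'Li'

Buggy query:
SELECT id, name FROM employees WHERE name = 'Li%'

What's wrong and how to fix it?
Bug: Wildcards only work with LIKE; '=' treats '%' as a literal character

Fix: Replace '=' with LIKE so 'Li%' is treated as a pattern

Corrected query:
SELECT id, name FROM employees WHERE name LIKE 'Li%'

Result:
id | name
---+-----
2  | Liam
6  | Liam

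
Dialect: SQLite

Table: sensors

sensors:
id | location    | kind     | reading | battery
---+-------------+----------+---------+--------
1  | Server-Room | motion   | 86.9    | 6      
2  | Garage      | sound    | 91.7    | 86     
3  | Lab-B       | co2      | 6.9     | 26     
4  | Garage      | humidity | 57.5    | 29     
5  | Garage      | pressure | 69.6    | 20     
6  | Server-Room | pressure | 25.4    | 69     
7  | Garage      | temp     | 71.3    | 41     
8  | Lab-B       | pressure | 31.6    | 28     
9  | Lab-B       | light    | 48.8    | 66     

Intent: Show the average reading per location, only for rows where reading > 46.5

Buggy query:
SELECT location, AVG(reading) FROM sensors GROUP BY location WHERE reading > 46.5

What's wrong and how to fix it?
Bug: Row-level WHERE must come before GROUP BY in the clause order

Fix: Place WHERE between FROM and GROUP BY

Corrected query:
SELECT location, AVG(reading) FROM sensors WHERE reading > 46.5 GROUP BY location

Result:
location    | AVG(reading)
------------+-------------
Garage      | 72.525      
Lab-B       | 48.8        
Server-Room | 86.9        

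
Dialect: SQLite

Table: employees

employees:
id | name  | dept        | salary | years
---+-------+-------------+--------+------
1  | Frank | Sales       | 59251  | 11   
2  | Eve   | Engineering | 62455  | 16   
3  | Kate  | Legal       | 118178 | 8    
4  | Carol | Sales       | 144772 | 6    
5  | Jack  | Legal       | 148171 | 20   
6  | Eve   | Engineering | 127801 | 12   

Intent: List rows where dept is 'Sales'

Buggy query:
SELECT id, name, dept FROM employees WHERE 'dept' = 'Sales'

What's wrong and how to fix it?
Bug: Single quotes denote string literals in SQL; the column name is being compared as a constant string

Fix: Reference the column as dept without single quotes

Corrected query:
SELECT id, name, dept FROM employees WHERE dept = 'Sales'

Result:
id | name  | dept 
---+-------+------
1  | Frank | Sales
4  | Carol | Sales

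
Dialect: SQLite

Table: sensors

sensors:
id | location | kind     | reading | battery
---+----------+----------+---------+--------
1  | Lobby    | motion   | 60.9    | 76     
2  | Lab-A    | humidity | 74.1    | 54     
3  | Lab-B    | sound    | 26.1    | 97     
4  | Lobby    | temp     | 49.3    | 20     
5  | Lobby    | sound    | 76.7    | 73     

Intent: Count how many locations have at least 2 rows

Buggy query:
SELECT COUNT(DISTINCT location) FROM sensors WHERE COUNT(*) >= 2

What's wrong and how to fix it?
Bug: WHERE filters individual rows, not groups, so a group-level COUNT is invalid there

Fix: Group first with HAVING COUNT(*) >= 2, then COUNT the resulting groups

Corrected query:
SELECT COUNT(*) FROM (SELECT location FROM sensors GROUP BY location HAVING COUNT(*) >= 2)

Result:
COUNT(*)
--------
1       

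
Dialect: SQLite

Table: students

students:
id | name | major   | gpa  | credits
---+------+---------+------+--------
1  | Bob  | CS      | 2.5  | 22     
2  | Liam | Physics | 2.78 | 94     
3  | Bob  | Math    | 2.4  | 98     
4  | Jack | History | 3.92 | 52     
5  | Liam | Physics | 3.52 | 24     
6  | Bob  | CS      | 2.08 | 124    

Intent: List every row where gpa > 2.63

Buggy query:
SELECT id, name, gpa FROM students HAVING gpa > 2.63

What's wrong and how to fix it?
Bug: This is a non-aggregate query (no GROUP BY, no aggregates), so in SQLite the HAVING clause is invalid here; a row-level condition belongs in WHERE

Fix: Use WHERE for row-level filtering

Corrected query:
SELECT id, name, gpa FROM students WHERE gpa > 2.63

Result:
id | name | gpa 
---+------+-----
2  | Liam | 2.78
4  | Jack | 3.92
5  | Liam | 3.52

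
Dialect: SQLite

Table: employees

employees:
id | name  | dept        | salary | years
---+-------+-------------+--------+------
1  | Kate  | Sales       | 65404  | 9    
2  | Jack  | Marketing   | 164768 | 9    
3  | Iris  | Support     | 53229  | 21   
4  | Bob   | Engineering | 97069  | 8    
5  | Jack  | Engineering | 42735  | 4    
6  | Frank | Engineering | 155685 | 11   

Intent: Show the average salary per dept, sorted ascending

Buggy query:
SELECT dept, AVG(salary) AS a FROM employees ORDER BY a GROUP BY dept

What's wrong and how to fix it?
Bug: GROUP BY must precede ORDER BY

Fix: Move ORDER BY to the end, after GROUP BY

Corrected query:
SELECT dept, AVG(salary) AS a FROM employees GROUP BY dept ORDER BY a

Result:
dept        | a           
------------+-------------
Support     | 53229       
Sales       | 65404       
Engineering | 98496.333333
Marketing   | 164768      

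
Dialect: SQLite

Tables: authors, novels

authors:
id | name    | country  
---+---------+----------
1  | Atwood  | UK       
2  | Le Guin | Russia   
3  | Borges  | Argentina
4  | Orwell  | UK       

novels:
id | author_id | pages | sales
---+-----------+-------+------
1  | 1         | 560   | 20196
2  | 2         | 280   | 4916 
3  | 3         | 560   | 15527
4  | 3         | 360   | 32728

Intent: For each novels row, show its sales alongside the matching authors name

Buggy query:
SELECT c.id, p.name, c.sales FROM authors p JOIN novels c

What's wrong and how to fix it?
Bug: JOIN with no ON clause produces a cartesian product; every novels row pairs with every authors row

Fix: Add ON c.author_id = p.id to the JOIN

Corrected query:
SELECT c.id, p.name, c.sales FROM authors p JOIN novels c ON c.author_id = p.id

Result:
id | name    | sales
---+---------+------
1  | Atwood  | 20196
2  | Le Guin | 4916 
3  | Borges  | 15527
4  | Borges  | 32728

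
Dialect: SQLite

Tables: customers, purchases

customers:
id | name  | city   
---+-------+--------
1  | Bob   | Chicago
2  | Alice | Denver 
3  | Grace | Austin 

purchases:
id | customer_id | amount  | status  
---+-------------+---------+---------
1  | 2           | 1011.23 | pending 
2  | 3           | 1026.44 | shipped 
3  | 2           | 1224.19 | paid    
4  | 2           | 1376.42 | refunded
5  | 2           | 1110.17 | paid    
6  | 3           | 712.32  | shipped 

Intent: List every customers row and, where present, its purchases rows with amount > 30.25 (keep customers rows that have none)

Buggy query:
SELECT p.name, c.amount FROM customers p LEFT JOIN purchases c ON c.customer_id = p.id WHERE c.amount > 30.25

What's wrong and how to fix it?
Bug: A WHERE condition on the right-hand table after LEFT JOIN drops unmatched parents

Fix: Move the right-table condition into the ON clause so unmatched parents are kept

Corrected query:
SELECT p.name, c.amount FROM customers p LEFT JOIN purchases c ON c.customer_id = p.id AND c.amount > 30.25

Result:
name  | amount 
------+--------
Bob   | NULL   
Alice | 1011.23
Alice | 1110.17
Alice | 1224.19
Alice | 1376.42
Grace | 712.32 
Grace | 1026.44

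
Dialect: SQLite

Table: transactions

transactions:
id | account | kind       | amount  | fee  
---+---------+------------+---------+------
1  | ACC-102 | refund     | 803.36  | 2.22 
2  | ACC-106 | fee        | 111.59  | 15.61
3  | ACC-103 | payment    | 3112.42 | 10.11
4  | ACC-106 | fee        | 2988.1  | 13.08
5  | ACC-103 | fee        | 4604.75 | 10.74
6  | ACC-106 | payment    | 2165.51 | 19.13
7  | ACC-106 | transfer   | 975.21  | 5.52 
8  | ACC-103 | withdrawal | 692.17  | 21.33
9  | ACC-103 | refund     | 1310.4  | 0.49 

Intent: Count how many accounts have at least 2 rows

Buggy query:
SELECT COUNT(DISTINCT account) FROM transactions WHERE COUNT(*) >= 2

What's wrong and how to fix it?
Bug: COUNT(*) cannot appear in WHERE; the per-group count doesn't exist yet

Fix: Group first with HAVING COUNT(*) >= 2, then COUNT the resulting groups

Corrected query:
SELECT COUNT(*) FROM (SELECT account FROM transactions GROUP BY account HAVING COUNT(*) >= 2)

Result:
COUNT(*)
--------
2       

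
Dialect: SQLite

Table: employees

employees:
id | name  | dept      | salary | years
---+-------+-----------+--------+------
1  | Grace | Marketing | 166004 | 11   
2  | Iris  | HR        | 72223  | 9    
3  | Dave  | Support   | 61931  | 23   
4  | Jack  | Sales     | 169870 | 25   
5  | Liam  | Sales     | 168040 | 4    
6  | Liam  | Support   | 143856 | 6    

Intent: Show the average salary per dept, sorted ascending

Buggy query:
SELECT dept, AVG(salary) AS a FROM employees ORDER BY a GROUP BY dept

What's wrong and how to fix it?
Bug: ORDER BY appears before GROUP BY; SQL clause order requires GROUP BY first

Fix: Move ORDER BY to the end, after GROUP BY

Corrected query:
SELECT dept, AVG(salary) AS a FROM employees GROUP BY dept ORDER BY a

Result:
dept      | a       
----------+---------
HR        | 72223   
Support   | 102893.5
Marketing | 166004  
Sales     | 168955  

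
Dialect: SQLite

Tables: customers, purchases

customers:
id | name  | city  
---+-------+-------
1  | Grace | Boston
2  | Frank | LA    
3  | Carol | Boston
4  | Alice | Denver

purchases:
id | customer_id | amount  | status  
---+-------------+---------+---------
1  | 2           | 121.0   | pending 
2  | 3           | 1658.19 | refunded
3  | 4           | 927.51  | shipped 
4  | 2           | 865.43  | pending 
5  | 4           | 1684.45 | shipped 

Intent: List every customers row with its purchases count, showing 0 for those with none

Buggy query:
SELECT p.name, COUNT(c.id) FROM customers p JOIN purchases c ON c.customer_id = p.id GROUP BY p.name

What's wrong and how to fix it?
Bug: INNER JOIN drops customers rows that have no matching purchases rows

Fix: Switch to LEFT JOIN to retain unmatched parent rows

Corrected query:
SELECT p.name, COUNT(c.id) FROM customers p LEFT JOIN purchases c ON c.customer_id = p.id GROUP BY p.name

Result:
name  | COUNT(c.id)
------+------------
Alice | 2          
Carol | 1          
Frank | 2          
Grace | 0          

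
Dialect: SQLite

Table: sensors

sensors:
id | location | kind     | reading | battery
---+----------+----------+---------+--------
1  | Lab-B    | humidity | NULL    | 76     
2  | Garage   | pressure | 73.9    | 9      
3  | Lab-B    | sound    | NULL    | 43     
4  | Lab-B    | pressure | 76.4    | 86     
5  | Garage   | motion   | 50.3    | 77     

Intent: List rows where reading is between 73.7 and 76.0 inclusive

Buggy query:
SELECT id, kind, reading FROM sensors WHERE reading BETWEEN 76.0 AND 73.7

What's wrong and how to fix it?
Bug: BETWEEN expects the lower bound first; with 76.0 AND 73.7 the range is empty

Fix: Write BETWEEN 73.7 AND 76.0

Corrected query:
SELECT id, kind, reading FROM sensors WHERE reading BETWEEN 73.7 AND 76.0

Result:
id | kind     | reading
---+----------+--------
2  | pressure | 73.9   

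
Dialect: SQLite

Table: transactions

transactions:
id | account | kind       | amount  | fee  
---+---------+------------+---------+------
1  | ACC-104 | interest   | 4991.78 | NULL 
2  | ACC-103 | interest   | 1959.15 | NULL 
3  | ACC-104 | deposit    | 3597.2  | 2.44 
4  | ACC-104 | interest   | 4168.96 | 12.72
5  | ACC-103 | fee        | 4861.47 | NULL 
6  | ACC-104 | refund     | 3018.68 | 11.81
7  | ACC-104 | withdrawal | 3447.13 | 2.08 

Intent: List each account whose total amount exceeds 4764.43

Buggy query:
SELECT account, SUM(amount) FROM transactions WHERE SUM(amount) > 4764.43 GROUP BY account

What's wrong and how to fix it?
Bug: Aggregate functions cannot appear in a WHERE clause

Fix: Use HAVING (which filters groups after aggregation) instead of WHERE

Corrected query:
SELECT account, SUM(amount) FROM transactions GROUP BY account HAVING SUM(amount) > 4764.43

Result:
account | SUM(amount)
--------+------------
ACC-103 | 6820.62    
ACC-104 | 19223.75   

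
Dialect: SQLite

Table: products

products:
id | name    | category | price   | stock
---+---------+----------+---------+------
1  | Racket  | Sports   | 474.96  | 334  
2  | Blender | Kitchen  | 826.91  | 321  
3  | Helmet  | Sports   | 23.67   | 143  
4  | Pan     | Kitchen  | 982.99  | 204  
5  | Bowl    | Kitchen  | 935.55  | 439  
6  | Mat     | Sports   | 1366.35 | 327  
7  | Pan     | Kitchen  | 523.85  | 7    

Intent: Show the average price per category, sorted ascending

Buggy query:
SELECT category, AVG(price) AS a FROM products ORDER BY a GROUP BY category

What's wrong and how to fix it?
Bug: GROUP BY must precede ORDER BY

Fix: Reorder: SELECT … FROM … GROUP BY … ORDER BY …

Corrected query:
SELECT category, AVG(price) AS a FROM products GROUP BY category ORDER BY a

Result:
category | a      
---------+--------
Sports   | 621.66 
Kitchen  | 817.325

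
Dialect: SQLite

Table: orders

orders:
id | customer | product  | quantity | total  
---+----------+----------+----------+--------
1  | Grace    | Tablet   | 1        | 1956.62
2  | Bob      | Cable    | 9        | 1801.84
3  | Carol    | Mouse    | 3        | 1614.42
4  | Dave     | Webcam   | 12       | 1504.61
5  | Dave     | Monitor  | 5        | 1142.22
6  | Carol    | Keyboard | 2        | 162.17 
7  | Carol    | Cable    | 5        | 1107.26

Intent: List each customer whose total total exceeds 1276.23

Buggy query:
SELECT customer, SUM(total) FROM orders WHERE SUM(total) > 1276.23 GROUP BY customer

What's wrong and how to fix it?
Bug: SUM(total) is an aggregate, but WHERE filters rows before aggregation

Fix: Move the aggregate condition to a HAVING clause

Corrected query:
SELECT customer, SUM(total) FROM orders GROUP BY customer HAVING SUM(total) > 1276.23

Result:
customer | SUM(total)
---------+-----------
Bob      | 1801.84   
Carol    | 2883.85   
Dave     | 2646.83   
Grace    | 1956.62   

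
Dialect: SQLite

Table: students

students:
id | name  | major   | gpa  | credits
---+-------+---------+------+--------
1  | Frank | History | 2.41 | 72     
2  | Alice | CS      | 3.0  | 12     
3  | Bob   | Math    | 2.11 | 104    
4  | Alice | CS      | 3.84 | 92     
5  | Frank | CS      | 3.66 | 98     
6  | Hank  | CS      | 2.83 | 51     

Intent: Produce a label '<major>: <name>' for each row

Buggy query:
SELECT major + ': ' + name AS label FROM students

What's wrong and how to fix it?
Bug: '+' is numeric addition; on text columns SQLite converts them to 0 instead of concatenating

Fix: Use the || operator for string concatenation

Corrected query:
SELECT major || ': ' || name AS label FROM students

Result:
label         
--------------
History: Frank
CS: Alice     
Math: Bob     
CS: Alice     
CS: Frank     
CS: Hank      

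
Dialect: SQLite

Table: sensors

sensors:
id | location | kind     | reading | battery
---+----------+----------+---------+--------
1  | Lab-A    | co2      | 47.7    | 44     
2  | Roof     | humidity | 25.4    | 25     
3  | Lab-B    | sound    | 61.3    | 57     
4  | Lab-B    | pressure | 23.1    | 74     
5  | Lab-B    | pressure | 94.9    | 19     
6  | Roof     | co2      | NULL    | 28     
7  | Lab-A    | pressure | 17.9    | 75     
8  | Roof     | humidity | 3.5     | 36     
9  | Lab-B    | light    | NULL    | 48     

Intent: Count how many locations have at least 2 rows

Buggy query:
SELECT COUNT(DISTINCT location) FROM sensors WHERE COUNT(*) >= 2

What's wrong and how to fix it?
Bug: COUNT(*) cannot appear in WHERE; the per-group count doesn't exist yet

Fix: Group first with HAVING COUNT(*) >= 2, then COUNT the resulting groups

Corrected query:
SELECT COUNT(*) FROM (SELECT location FROM sensors GROUP BY location HAVING COUNT(*) >= 2)

Result:
COUNT(*)
--------
3       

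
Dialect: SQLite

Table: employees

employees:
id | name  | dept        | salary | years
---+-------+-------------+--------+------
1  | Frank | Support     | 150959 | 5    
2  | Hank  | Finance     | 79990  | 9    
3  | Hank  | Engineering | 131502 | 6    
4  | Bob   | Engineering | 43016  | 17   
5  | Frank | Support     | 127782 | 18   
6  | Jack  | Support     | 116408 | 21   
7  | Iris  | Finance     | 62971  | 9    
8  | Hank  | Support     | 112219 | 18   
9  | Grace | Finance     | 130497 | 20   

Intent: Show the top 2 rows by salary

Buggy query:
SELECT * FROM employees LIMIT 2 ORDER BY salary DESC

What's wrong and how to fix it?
Bug: LIMIT must come after ORDER BY

Fix: Swap the clauses: ORDER BY first, then LIMIT

Corrected query:
SELECT * FROM employees ORDER BY salary DESC LIMIT 2

Result:
id | name  | dept        | salary | years
---+-------+-------------+--------+------
1  | Frank | Support     | 150959 | 5    
3  | Hank  | Engineering | 131502 | 6    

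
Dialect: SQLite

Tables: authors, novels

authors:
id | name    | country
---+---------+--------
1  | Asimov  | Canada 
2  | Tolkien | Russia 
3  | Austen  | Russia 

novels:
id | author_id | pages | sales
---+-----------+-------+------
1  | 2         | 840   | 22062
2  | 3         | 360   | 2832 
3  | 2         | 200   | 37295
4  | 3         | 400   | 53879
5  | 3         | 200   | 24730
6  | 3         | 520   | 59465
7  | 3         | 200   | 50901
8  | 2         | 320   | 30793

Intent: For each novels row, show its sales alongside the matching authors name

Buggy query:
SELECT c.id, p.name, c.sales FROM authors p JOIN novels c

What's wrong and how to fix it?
Bug: JOIN with no ON clause produces a cartesian product; every novels row pairs with every authors row

Fix: Add ON c.author_id = p.id to the JOIN

Corrected query:
SELECT c.id, p.name, c.sales FROM authors p JOIN novels c ON c.author_id = p.id

Result:
id | name    | sales
---+---------+------
1  | Tolkien | 22062
2  | Austen  | 2832 
3  | Tolkien | 37295
4  | Austen  | 53879
5  | Austen  | 24730
6  | Austen  | 59465
7  | Austen  | 50901
8  | Tolkien | 30793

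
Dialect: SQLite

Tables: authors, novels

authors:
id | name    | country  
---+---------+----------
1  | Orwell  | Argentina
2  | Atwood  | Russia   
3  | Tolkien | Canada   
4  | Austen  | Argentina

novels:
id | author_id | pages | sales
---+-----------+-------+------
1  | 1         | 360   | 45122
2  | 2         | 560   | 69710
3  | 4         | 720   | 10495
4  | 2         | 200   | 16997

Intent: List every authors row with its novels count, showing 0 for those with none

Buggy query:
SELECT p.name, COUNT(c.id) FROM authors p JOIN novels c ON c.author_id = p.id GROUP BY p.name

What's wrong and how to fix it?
Bug: An inner join excludes parents with zero children

Fix: Use LEFT JOIN so parents without children still appear (COUNT(c.id) gives 0)

Corrected query:
SELECT p.name, COUNT(c.id) FROM authors p LEFT JOIN novels c ON c.author_id = p.id GROUP BY p.name

Result:
name    | COUNT(c.id)
--------+------------
Atwood  | 2          
Austen  | 1          
Orwell  | 1          
Tolkien | 0          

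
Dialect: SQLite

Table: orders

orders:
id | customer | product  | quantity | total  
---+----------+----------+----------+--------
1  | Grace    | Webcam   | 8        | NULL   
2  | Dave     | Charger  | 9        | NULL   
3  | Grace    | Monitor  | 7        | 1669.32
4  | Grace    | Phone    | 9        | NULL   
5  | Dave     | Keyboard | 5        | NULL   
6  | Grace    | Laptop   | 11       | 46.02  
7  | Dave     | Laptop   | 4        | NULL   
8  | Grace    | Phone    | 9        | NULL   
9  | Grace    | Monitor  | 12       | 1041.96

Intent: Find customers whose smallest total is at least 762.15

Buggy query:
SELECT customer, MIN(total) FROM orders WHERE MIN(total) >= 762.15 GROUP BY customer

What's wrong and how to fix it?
Bug: Aggregates like MIN are computed per group after WHERE runs

Fix: Use HAVING for the per-group MIN condition

Corrected query:
SELECT customer, MIN(total) FROM orders GROUP BY customer HAVING MIN(total) >= 762.15

Result:
(no rows)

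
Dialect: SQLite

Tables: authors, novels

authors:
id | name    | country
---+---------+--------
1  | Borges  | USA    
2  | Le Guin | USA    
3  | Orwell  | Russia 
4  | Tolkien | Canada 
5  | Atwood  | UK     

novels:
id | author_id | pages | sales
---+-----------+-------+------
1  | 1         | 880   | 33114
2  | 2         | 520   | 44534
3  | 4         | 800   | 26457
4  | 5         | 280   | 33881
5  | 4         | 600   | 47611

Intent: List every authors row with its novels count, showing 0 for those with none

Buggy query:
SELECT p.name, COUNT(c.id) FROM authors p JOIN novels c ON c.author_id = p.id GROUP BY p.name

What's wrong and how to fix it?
Bug: INNER JOIN drops authors rows that have no matching novels rows

Fix: Use LEFT JOIN so parents without children still appear (COUNT(c.id) gives 0)

Corrected query:
SELECT p.name, COUNT(c.id) FROM authors p LEFT JOIN novels c ON c.author_id = p.id GROUP BY p.name

Result:
name    | COUNT(c.id)
--------+------------
Atwood  | 1          
Borges  | 1          
Le Guin | 1          
Orwell  | 0          
Tolkien | 2          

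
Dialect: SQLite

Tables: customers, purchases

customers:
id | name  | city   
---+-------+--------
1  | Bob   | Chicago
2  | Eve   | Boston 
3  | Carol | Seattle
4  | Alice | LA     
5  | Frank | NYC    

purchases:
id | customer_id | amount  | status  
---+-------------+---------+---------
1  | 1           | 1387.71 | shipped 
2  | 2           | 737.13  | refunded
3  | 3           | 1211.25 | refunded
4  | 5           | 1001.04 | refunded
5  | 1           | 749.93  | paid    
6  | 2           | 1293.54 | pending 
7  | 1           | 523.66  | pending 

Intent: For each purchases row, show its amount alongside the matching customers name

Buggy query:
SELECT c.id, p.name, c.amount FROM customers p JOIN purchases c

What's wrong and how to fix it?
Bug: JOIN with no ON clause produces a cartesian product; every purchases row pairs with every customers row

Fix: Add ON c.customer_id = p.id to the JOIN

Corrected query:
SELECT c.id, p.name, c.amount FROM customers p JOIN purchases c ON c.customer_id = p.id

Result:
id | name  | amount 
---+-------+--------
1  | Bob   | 1387.71
2  | Eve   | 737.13 
3  | Carol | 1211.25
4  | Frank | 1001.04
5  | Bob   | 749.93 
6  | Eve   | 1293.54
7  | Bob   | 523.66 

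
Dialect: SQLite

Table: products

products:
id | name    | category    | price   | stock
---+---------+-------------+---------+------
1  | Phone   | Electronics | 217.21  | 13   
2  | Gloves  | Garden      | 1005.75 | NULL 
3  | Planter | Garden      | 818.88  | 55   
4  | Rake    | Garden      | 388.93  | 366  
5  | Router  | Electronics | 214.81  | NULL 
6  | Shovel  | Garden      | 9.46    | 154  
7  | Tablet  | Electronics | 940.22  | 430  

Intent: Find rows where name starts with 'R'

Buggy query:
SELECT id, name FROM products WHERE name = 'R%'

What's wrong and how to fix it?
Bug: Wildcards only work with LIKE; '=' treats '%' as a literal character

Fix: Use LIKE for wildcard pattern matching

Corrected query:
SELECT id, name FROM products WHERE name LIKE 'R%'

Result:
id | name  
---+-------
4  | Rake  
5  | Router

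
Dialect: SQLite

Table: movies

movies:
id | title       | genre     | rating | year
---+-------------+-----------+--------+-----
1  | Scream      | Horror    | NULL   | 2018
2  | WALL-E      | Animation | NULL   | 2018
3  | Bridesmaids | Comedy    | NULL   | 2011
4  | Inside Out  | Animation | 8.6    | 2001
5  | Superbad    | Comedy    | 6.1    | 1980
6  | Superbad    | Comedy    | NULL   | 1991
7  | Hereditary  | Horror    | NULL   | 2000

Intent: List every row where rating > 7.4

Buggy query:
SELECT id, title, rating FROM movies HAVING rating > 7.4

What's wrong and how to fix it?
Bug: HAVING filters the output of aggregation, but this query has no GROUP BY and no aggregate functions, so SQLite rejects it (HAVING clause on a non-aggregate query); the condition here is per row

Fix: Use WHERE for row-level filtering

Corrected query:
SELECT id, title, rating FROM movies WHERE rating > 7.4

Result:
id | title      | rating
---+------------+-------
4  | Inside Out | 8.6   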